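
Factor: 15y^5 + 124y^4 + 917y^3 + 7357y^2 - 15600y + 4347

By the rational root theorem, y = 1/3 is a root, so (3y - 1) divides it; the quotient is 5y^4 + 43y^3 + 320y^2 + 2559y - 4347.
Continuing, y = 7/5 is a root, so (5y - 7) is a factor; dividing leaves y^3 + 10y^2 + 78y + 621.
Next, y = -9 is a root, giving the factor (y + 9) and quotient y^2 + y + 69.
The quadratic y^2 + y + 69 has discriminant -275 < 0 and is irreducible over ℤ.

(3y - 1)(5y - 7)(y + 9)(y^2 + y + 69)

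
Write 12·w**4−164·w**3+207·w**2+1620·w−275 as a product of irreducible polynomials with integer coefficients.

(2·w+5)·(6·w−1)·(w−11)·(w−5)

Trying the rational-root candidates, w = 11 is a root, so (w−11) is a factor; dividing leaves 12·w**3−32·w**2−145·w+25.
Continuing, w = −5/2 is a root, giving the factor (2·w+5) and quotient 6·w**2−31·w+5.
The remaining quadratic factors as (6·w−1)(w−5).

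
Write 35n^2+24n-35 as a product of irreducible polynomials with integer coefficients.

(5n+7)(7n-5)

Need a pair with product 35·(-35) = -1225 and sum 24: that's -25 and 49.
Split the middle term: 35n^2-25n + 49n-35 = 5n(7n-5) + 7(7n-5).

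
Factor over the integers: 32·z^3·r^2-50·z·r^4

Pull out the common factor 2·z·r^2; 16·z^2-25·r^2 is a difference of squares.

2·r^2·z·(4·z-5·r)·(4·z+5·r)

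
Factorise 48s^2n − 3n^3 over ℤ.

3n(4s − n)(4s + n)

Every term has a factor of 3n. Then 16s^2 − n^2 = (4s)² − (n)².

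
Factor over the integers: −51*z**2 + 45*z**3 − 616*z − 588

(3*z + 7)*(3*z − 14)*(5*z + 6)

By the rational root theorem, z = 14/3 is a root, so (3*z − 14) is a factor; dividing leaves 15*z**2 + 53*z + 42.
The remaining quadratic factors as (3*z + 7)(5*z + 6).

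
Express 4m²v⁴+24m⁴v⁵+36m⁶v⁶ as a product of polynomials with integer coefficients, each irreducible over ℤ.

Pull out the common factor 4m²v⁴, leaving 9m⁴v²+6m²v+1.
Recognize a perfect-square trinomial with the parts 3m²v and 1.

4m²v⁴(3m²v+1)²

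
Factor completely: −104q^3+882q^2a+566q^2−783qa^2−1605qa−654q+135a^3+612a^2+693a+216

−(2q−15a−8)(13q−3a−9)(4q−3a−3)

Group: 13q(−8q^2+66qa+38q−45a^2−69a−24) + (−3a−9)(−8q^2+66qa+38q−45a^2−69a−24); both groups contain (−8q^2+66qa+38q−45a^2−69a−24), so (13q−3a−9) is a factor with cofactor −8q^2+66qa+38q−45a^2−69a−24.
The cofactor groups again: −8q^2+66qa+38q−45a^2−69a−24 = −2q(4q−3a−3) + (15a+8)(4q−3a−3); both groups contain (4q−3a−3), giving −(2q−15a−8)(4q−3a−3).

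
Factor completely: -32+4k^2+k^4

(k+2)(k-2)(k^2+8)

Substitute u = k^2 to get a quadratic in u, then factor.
k^2+8 is irreducible over ℤ (always positive, so no real roots).
k^2-4 is a difference of squares.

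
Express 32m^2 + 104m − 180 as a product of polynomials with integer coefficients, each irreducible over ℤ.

Pull out the common factor 4, then factor the remaining trinomial.

4(2m + 9)(4m − 5)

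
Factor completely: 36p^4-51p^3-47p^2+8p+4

(3p+2)(3p-1)(4p+1)(p-2)

Trying the rational-root candidates, p = -1/4 is a root, giving the factor (4p+1) and quotient 9p^3-15p^2-8p+4.
Next, p = 2 is a root, giving the factor (p-2) and quotient 9p^2+3p-2.
The remaining quadratic factors as (3p-1)(3p+2).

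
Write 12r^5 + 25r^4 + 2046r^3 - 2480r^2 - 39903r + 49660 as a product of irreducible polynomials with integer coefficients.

(3r + 13)(4r - 5)(r - 4)(r^2 + 3r + 191)

Testing divisors of the constant over divisors of the leading coefficient, r = 4 is a root, giving the factor (r - 4) and quotient 12r^4 + 73r^3 + 2338r^2 + 6872r - 12415.
Then r = -13/3 is a root, giving the factor (3r + 13) and quotient 4r^3 + 7r^2 + 749r - 955.
Continuing, r = 5/4 is a root, so (4r - 5) divides it; the quotient is r^2 + 3r + 191.
The quadratic r^2 + 3r + 191 has discriminant -755 < 0 and is irreducible over ℤ.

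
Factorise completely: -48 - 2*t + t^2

(t + 6)*(t - 8)

Two integers with product -48 and sum -2 are 6 and -8.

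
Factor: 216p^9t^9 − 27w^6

27(2p^3t^3 − w^2)(4p^6t^6 + 2p^3w^2t^3 + w^4)

Factor out 27 first: what remains is 8p^9t^9 − w^6.
Recognize a difference of cubes with the parts 2p^3t^3 and w^2.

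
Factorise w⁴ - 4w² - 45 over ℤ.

(w + 3)(w - 3)(w² + 5)

Substitute u = w² to get a quadratic in u, then factor.
w² + 5 is irreducible over ℤ (always positive, so no real roots).
w² - 9 is a difference of squares.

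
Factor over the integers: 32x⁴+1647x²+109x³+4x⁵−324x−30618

(2x+9)(2x−7)(x+9)(x²−2x+54)

By the rational root theorem, x = −9 is a root, so (x+9) is a factor; dividing leaves 4x⁴−4x³+145x²+342x−3402.
Continuing, x = 7/2 is a root, so (2x−7) divides it; the quotient is 2x³+5x²+90x+486.
Next, x = −9/2 is a root, so (2x+9) is a factor; dividing leaves x²−2x+54.
The quadratic x²−2x+54 has discriminant −212 < 0 and is irreducible over ℤ.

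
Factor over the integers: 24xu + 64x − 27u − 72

Group as (24xu + 64x) + (−27u − 72) = 8x(3u + 8) − 9(3u + 8).
Both groups share the factor (3u + 8).

(3u + 8)(8x − 9)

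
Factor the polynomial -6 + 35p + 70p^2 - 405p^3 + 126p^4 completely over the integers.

(3p - 1)(6p - 1)(7p + 2)(p - 3)

By the rational root theorem, p = 1/3 is a root, so (3p - 1) is a factor; dividing leaves 42p^3 - 121p^2 - 17p + 6.
Next, p = 3 is a root, so (p - 3) divides it; the quotient is 42p^2 + 5p - 2.
The remaining quadratic factors as (6p - 1)(7p + 2).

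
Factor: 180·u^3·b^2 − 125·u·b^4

5·b^2·u·(6·u − 5·b)·(6·u + 5·b)

Factor out 5·u·b^2, leaving 36·u^2 − 25·b^2, which is a difference of two squares.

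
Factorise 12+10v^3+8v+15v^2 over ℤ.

(2v+3)(5v^2+4)

Group as (10v^3+8v) + (15v^2+12) = 2v(5v^2+4) + 3(5v^2+4).
Both groups share the factor (5v^2+4).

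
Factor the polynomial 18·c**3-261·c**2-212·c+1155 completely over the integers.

Among the possible rational roots, c = 11/6 is a root, giving the factor (6·c-11) and quotient 3·c**2-38·c-105.
The remaining quadratic factors as (3·c+7)(c-15).

(3·c+7)·(6·c-11)·(c-15)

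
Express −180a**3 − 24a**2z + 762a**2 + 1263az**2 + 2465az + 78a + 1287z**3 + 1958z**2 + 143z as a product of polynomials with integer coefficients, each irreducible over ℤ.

Group: 6a(−30a**2 + 51az + 127a + 117z**2 + 178z + 13) + 11z(−30a**2 + 51az + 127a + 117z**2 + 178z + 13); both groups contain (−30a**2 + 51az + 127a + 117z**2 + 178z + 13), so (6a + 11z) is a factor with cofactor −30a**2 + 51az + 127a + 117z**2 + 178z + 13.
The cofactor groups again: −30a**2 + 51az + 127a + 117z**2 + 178z + 13 = −10a(3a − 9z − 13) + (−13z − 1)(3a − 9z − 13); both groups contain (3a − 9z − 13), giving −(10a + 13z + 1)(3a − 9z − 13).

−(10a + 13z + 1)(3a − 9z − 13)(6a + 11z)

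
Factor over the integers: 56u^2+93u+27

(7u+9)(8u+3)

Need a pair with product 56·27 = 1512 and sum 93: that's 72 and 21.
Split the middle term: 56u^2+72u + 21u+27 = 8u(7u+9) + 3(7u+9).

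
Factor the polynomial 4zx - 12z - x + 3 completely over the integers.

Group as (4zx - 12z) + (-x + 3) = 4z(x - 3) - (x - 3).
Both groups share the factor (x - 3).

(4z - 1)(x - 3)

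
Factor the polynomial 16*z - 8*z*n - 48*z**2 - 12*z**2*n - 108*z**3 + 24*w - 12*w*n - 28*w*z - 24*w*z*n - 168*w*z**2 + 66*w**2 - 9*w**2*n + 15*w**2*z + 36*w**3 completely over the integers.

(4*w - 9*z - n + 2)*(3*w + 2*z)*(3*w + 6*z + 4)

Group: 3*w*(12*w**2 - 19*w*z - 3*w*n + 6*w - 18*z**2 - 2*z*n + 4*z) + (6*z + 4)*(12*w**2 - 19*w*z - 3*w*n + 6*w - 18*z**2 - 2*z*n + 4*z); both groups contain (12*w**2 - 19*w*z - 3*w*n + 6*w - 18*z**2 - 2*z*n + 4*z), so (3*w + 6*z + 4) is a factor with cofactor 12*w**2 - 19*w*z - 3*w*n + 6*w - 18*z**2 - 2*z*n + 4*z.
The cofactor groups again: 12*w**2 - 19*w*z - 3*w*n + 6*w - 18*z**2 - 2*z*n + 4*z = 3*w*(4*w - 9*z - n + 2) + 2*z*(4*w - 9*z - n + 2); both groups contain (4*w - 9*z - n + 2), giving (3*w + 2*z)*(4*w - 9*z - n + 2).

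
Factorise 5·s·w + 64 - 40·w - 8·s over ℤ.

Group as (5·s·w - 8·s) + (-40·w + 64) = s·(5·w - 8) - 8·(5·w - 8).
Both groups share the factor (5·w - 8).

(5·w - 8)·(s - 8)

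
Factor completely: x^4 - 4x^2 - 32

Substitute u = x^2 to get a quadratic in u, then factor.
x^2 - 8 is irreducible over ℤ (8 is not a perfect square).
x^2 + 4 is irreducible over ℤ (sum of squares).

(x^2 + 4)(x^2 - 8)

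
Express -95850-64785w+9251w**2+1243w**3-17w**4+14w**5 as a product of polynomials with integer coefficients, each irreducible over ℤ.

(2w+15)(7w+9)(w-5)(w**2-5w+142)

By the rational root theorem, w = -9/7 is a root, so (7w+9) is a factor; dividing leaves 2w**4-5w**3+184w**2+1085w-10650.
Continuing, w = -15/2 is a root, giving the factor (2w+15) and quotient w**3-10w**2+167w-710.
Then w = 5 is a root, so (w-5) divides it; the quotient is w**2-5w+142.
The quadratic w**2-5w+142 has discriminant -543 < 0 and is irreducible over ℤ.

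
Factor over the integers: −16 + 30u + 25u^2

(5u + 8)(5u − 2)

Need a pair with product 25·(−16) = −400 and sum 30: that's 40 and −10.
Split the middle term: 25u^2 + 40u − 10u − 16 = 5u(5u + 8) − 2(5u + 8).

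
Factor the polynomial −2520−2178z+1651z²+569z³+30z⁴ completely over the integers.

Testing divisors of the constant over divisors of the leading coefficient, z = −15 is a root, so (z+15) divides it; the quotient is 30z³+119z²−134z−168.
Next, z = 3/2 is a root, so (2z−3) divides it; the quotient is 15z²+82z+56.
The remaining quadratic factors as (5z+4)(3z+14).

(2z−3)(3z+14)(5z+4)(z+15)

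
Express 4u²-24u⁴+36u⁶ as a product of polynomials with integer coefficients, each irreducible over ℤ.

Every term has a factor of 4u²; factoring it out leaves 9u⁴-6u²+1.
Recognize a perfect-square trinomial with the parts 3u² and 1.

4u²(3u²-1)²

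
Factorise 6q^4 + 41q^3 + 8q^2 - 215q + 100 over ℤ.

Trying the rational-root candidates, q = -5 is a root, so (q + 5) is a factor; dividing leaves 6q^3 + 11q^2 - 47q + 20.
Then q = -4 is a root, so (q + 4) divides it; the quotient is 6q^2 - 13q + 5.
The remaining quadratic factors as (2q - 1)(3q - 5).

(2q - 1)(3q - 5)(q + 4)(q + 5)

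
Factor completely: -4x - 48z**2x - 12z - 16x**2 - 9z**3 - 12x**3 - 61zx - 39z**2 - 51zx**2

Group: z(-9z**2 - 12zx - 3z - 3x**2 - x) + (4x + 4)(-9z**2 - 12zx - 3z - 3x**2 - x); both groups contain (-9z**2 - 12zx - 3z - 3x**2 - x), so (z + 4x + 4) is a factor with cofactor -9z**2 - 12zx - 3z - 3x**2 - x.
The cofactor groups again: -9z**2 - 12zx - 3z - 3x**2 - x = -3z(3z + x) + (-3x - 1)(3z + x); both groups contain (3z + x), giving -(3z + 3x + 1)(3z + x).

-(3z + 3x + 1)(z + 4x + 4)(3z + x)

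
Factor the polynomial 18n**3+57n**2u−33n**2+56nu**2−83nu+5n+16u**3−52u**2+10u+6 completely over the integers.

Group: 2n(9n**2+24nu−3n+16u**2−4u−2) + (u−3)(9n**2+24nu−3n+16u**2−4u−2); both groups contain (9n**2+24nu−3n+16u**2−4u−2), so (2n+u−3) is a factor with cofactor 9n**2+24nu−3n+16u**2−4u−2.
The cofactor groups again: 9n**2+24nu−3n+16u**2−4u−2 = 3n(3n+4u+1) + (4u−2)(3n+4u+1); both groups contain (3n+4u+1), giving (3n+4u−2)(3n+4u+1).

(2n+u−3)(3n+4u+1)(3n+4u−2)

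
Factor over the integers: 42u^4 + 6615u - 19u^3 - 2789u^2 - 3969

Among the possible rational roots, u = 7/6 is a root, giving the factor (6u - 7) and quotient 7u^3 + 5u^2 - 459u + 567.
Then u = -9 is a root, so (u + 9) is a factor; dividing leaves 7u^2 - 58u + 63.
The remaining quadratic factors as (u - 7)(7u - 9).

(6u - 7)(7u - 9)(u + 9)(u - 7)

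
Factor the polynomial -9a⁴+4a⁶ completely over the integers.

Pull out the common factor a⁴, leaving 4a²-9.
Recognize a difference of squares with the parts 2a and 3.

a⁴(2a+3)(2a-3)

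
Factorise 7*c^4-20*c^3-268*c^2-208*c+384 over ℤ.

Among the possible rational roots, c = 6/7 is a root, giving the factor (7*c-6) and quotient c^3-2*c^2-40*c-64.
Then c = -2 is a root, giving the factor (c+2) and quotient c^2-4*c-32.
The remaining quadratic factors as (c-8)(c+4).

(7*c-6)*(c+2)*(c+4)*(c-8)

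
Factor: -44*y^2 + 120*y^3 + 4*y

4*y*(5*y - 1)*(6*y - 1)

Pull out the common factor 4*y, then factor the remaining trinomial.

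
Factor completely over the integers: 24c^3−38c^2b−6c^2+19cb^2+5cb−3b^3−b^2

(4c−3b−1)(2c−b)(3c−b)

Group: 3c(8c^2−10cb−2c+3b^2+b) − b(8c^2−10cb−2c+3b^2+b); both groups contain (8c^2−10cb−2c+3b^2+b), so (3c−b) is a factor with cofactor 8c^2−10cb−2c+3b^2+b.
The cofactor groups again: 8c^2−10cb−2c+3b^2+b = 4c(2c−b) + (−3b−1)(2c−b); both groups contain (2c−b), giving (4c−3b−1)(2c−b).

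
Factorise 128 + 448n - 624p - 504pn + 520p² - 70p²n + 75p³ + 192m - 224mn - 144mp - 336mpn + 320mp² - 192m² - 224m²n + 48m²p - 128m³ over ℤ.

Group: 4m(-32m² + 20mp - 56mn + 16m + 75p² - 70pn - 80p + 56n + 16) + (p + 8)(-32m² + 20mp - 56mn + 16m + 75p² - 70pn - 80p + 56n + 16); both groups contain (-32m² + 20mp - 56mn + 16m + 75p² - 70pn - 80p + 56n + 16), so (4m + p + 8) is a factor with cofactor -32m² + 20mp - 56mn + 16m + 75p² - 70pn - 80p + 56n + 16.
The cofactor groups again: -32m² + 20mp - 56mn + 16m + 75p² - 70pn - 80p + 56n + 16 = -8m(4m + 5p - 4) + (15p - 14n - 4)(4m + 5p - 4); both groups contain (4m + 5p - 4), giving -(8m - 15p + 14n + 4)(4m + 5p - 4).

-(4m + 5p - 4)(4m + p + 8)(8m - 15p + 14n + 4)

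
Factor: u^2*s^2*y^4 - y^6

y^4*(u*s + y)*(u*s - y)

Pull out the common factor y^4, leaving u^2*s^2 - y^2.
Recognize a difference of squares with the parts u*s and y.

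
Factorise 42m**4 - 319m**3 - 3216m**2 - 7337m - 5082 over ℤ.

(6m + 11)(7m + 11)(m + 3)(m - 14)

By the rational root theorem, m = -11/7 is a root, giving the factor (7m + 11) and quotient 6m**3 - 55m**2 - 373m - 462.
Next, m = -11/6 is a root, so (6m + 11) is a factor; dividing leaves m**2 - 11m - 42.
The remaining quadratic factors as (m + 3)(m - 14).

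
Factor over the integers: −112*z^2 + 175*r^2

7*(5*r + 4*z)*(5*r − 4*z)

Every term has a factor of 7. Then 25*r^2 − 16*z^2 = (5*r)² − (4*z)².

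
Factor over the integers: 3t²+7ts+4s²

(3t+4s)(t+s)

Group: 3t(t+s) + 4s(t+s); both groups contain (t+s).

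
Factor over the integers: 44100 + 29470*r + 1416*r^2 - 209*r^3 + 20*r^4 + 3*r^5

Trying the rational-root candidates, r = -9 is a root, so (r + 9) is a factor; dividing leaves 3*r^4 - 7*r^3 - 146*r^2 + 2730*r + 4900.
Next, r = -5/3 is a root, so (3*r + 5) divides it; the quotient is r^3 - 4*r^2 - 42*r + 980.
Continuing, r = -10 is a root, giving the factor (r + 10) and quotient r^2 - 14*r + 98.
The quadratic r^2 - 14*r + 98 has discriminant -196 < 0 and is irreducible over ℤ.

(3*r + 5)*(r + 10)*(r + 9)*(r^2 - 14*r + 98)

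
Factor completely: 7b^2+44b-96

(7b-12)(b+8)

Need a pair with product 7·(-96) = -672 and sum 44: that's 56 and -12.
Split the middle term: 7b^2+56b - 12b-96 = 7b(b+8) - 12(b+8).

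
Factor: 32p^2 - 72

Every term has a factor of 8. Then 4p^2 - 9 = (2p)² − (3)².

8(2p + 3)(2p - 3)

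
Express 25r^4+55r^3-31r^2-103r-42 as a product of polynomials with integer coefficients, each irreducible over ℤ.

Trying the rational-root candidates, r = -1 is a root, giving the factor (r+1) and quotient 25r^3+30r^2-61r-42.
Continuing, r = 7/5 is a root, so (5r-7) divides it; the quotient is 5r^2+13r+6.
The remaining quadratic factors as (r+2)(5r+3).

(5r+3)(5r-7)(r+1)(r+2)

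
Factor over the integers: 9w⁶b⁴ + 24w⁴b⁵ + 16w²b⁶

b⁴w²(3w² + 4b)²

Factor out w²b⁴ first: what remains is 9w⁴ + 24w²b + 16b².
Recognize a perfect-square trinomial with the parts 3w² and 4b.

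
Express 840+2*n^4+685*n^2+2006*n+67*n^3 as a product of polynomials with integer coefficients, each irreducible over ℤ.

Among the possible rational roots, n = -1/2 is a root, giving the factor (2*n+1) and quotient n^3+33*n^2+326*n+840.
Then n = -15 is a root, giving the factor (n+15) and quotient n^2+18*n+56.
The remaining quadratic factors as (n+4)(n+14).

(2*n+1)*(n+14)*(n+15)*(n+4)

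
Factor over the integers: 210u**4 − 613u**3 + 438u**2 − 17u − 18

(5u − 9)(6u + 1)(7u − 2)(u − 1)

Trying the rational-root candidates, u = 2/7 is a root, so (7u − 2) is a factor; dividing leaves 30u**3 − 79u**2 + 40u + 9.
Continuing, u = 1 is a root, so (u − 1) divides it; the quotient is 30u**2 − 49u − 9.
The remaining quadratic factors as (6u + 1)(5u − 9).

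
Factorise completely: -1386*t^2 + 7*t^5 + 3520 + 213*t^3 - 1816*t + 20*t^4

(7*t - 8)*(t + 2)*(t - 4)*(t^2 + 6*t + 55)

By the rational root theorem, t = 8/7 is a root, so (7*t - 8) divides it; the quotient is t^4 + 4*t^3 + 35*t^2 - 158*t - 440.
Then t = 4 is a root, giving the factor (t - 4) and quotient t^3 + 8*t^2 + 67*t + 110.
Then t = -2 is a root, so (t + 2) divides it; the quotient is t^2 + 6*t + 55.
The quadratic t^2 + 6*t + 55 has discriminant -184 < 0 and is irreducible over ℤ.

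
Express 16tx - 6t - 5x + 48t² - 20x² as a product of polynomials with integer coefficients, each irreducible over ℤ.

Group: 8t(6t + 5x) + (-4x - 1)(6t + 5x); both groups contain (6t + 5x).

(6t + 5x)(8t - 4x - 1)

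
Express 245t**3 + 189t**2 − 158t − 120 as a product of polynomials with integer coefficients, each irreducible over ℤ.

Testing divisors of the constant over divisors of the leading coefficient, t = 4/5 is a root, giving the factor (5t − 4) and quotient 49t**2 + 77t + 30.
The remaining quadratic factors as (7t + 6)(7t + 5).

(5t − 4)(7t + 5)(7t + 6)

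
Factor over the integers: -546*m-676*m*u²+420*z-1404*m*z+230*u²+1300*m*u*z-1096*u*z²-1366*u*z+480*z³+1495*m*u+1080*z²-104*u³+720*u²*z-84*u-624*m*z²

Group: 4*u*(-169*m*u+156*m*z+78*m-26*u²+154*u*z+12*u-120*z²-60*z) + (-4*z-7)*(-169*m*u+156*m*z+78*m-26*u²+154*u*z+12*u-120*z²-60*z); both groups contain (-169*m*u+156*m*z+78*m-26*u²+154*u*z+12*u-120*z²-60*z), so (4*u-4*z-7) is a factor with cofactor -169*m*u+156*m*z+78*m-26*u²+154*u*z+12*u-120*z²-60*z.
The cofactor groups again: -169*m*u+156*m*z+78*m-26*u²+154*u*z+12*u-120*z²-60*z = -13*u*(13*m+2*u-10*z) + (12*z+6)*(13*m+2*u-10*z); both groups contain (13*m+2*u-10*z), giving -(13*u-12*z-6)*(13*m+2*u-10*z).

-(13*m+2*u-10*z)*(13*u-12*z-6)*(4*u-4*z-7)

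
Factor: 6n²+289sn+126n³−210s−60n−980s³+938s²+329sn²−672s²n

Group: 10s(−98s²+21sn+35s+14n²+10n) + (9n−6)(−98s²+21sn+35s+14n²+10n); both groups contain (−98s²+21sn+35s+14n²+10n), so (10s+9n−6) is a factor with cofactor −98s²+21sn+35s+14n²+10n.
The cofactor groups again: −98s²+21sn+35s+14n²+10n = −7s(14s−7n−5) − 2n(14s−7n−5); both groups contain (14s−7n−5), giving −(7s+2n)(14s−7n−5).

−(14s−7n−5)(7s+2n)(10s+9n−6)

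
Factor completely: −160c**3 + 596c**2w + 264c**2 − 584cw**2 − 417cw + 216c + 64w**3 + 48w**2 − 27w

Group: 8c(−20c**2 + 72cw + 33c − 64w**2 − 48w + 27) − w(−20c**2 + 72cw + 33c − 64w**2 − 48w + 27); both groups contain (−20c**2 + 72cw + 33c − 64w**2 − 48w + 27), so (8c − w) is a factor with cofactor −20c**2 + 72cw + 33c − 64w**2 − 48w + 27.
The cofactor groups again: −20c**2 + 72cw + 33c − 64w**2 − 48w + 27 = −5c(4c − 8w − 9) + (8w − 3)(4c − 8w − 9); both groups contain (4c − 8w − 9), giving −(5c − 8w + 3)(4c − 8w − 9).

−(4c − 8w − 9)(5c − 8w + 3)(8c − w)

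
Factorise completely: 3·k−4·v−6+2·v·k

(2·v+3)·(k−2)

Group as (2·v·k−4·v) + (3·k−6) = 2·v·(k−2) + 3·(k−2).
Both groups share the factor (k−2).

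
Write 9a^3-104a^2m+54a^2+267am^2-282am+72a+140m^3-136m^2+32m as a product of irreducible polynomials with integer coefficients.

(9a+4m)(a-5m+2)(a-7m+4)

Group: a(9a^2-41am+18a-20m^2+8m) + (-7m+4)(9a^2-41am+18a-20m^2+8m); both groups contain (9a^2-41am+18a-20m^2+8m), so (a-7m+4) is a factor with cofactor 9a^2-41am+18a-20m^2+8m.
The cofactor groups again: 9a^2-41am+18a-20m^2+8m = 9a(a-5m+2) + 4m(a-5m+2); both groups contain (a-5m+2), giving (9a+4m)(a-5m+2).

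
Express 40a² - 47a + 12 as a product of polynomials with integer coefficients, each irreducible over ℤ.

(5a - 4)(8a - 3)

Need a pair with product 40·12 = 480 and sum -47: that's -32 and -15.
Split the middle term: 40a² - 32a - 15a + 12 = 8a(5a - 4) - 3(5a - 4).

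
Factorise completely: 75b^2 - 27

Pull out the common factor 3; 25b^2 - 9 is a difference of squares.

3(5b + 3)(5b - 3)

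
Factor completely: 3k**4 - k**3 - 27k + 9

Group as (3k**4 - 27k) + (-k**3 + 9) = 3k(k**3 - 9) - (k**3 - 9).
Both groups share the factor (k**3 - 9).

(3k - 1)(k**3 - 9)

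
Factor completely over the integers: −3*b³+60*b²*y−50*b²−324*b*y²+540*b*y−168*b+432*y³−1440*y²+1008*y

Group: b*(−3*b²+42*b*y−50*b−72*y²+240*y−168) − 6*y*(−3*b²+42*b*y−50*b−72*y²+240*y−168); both groups contain (−3*b²+42*b*y−50*b−72*y²+240*y−168), so (b−6*y) is a factor with cofactor −3*b²+42*b*y−50*b−72*y²+240*y−168.
The cofactor groups again: −3*b²+42*b*y−50*b−72*y²+240*y−168 = −b*(3*b−6*y+14) + (12*y−12)*(3*b−6*y+14); both groups contain (3*b−6*y+14), giving −(b−12*y+12)*(3*b−6*y+14).

−(3*b−6*y+14)*(b−12*y+12)*(b−6*y)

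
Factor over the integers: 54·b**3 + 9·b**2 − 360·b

Pull out the common factor 9·b, then factor the remaining trinomial.

9·b·(2·b − 5)·(3·b + 8)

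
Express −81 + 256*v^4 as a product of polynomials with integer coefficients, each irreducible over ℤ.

Difference of squares twice: with A = 4*v and B = 3, A⁴ − B⁴ = (A² − B²)(A² + B²), and A² − B² factors again.

(4*v + 3)*(4*v − 3)*(16*v^2 + 9)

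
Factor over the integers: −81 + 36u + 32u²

(4u + 9)(8u − 9)

Need a pair with product 32·(−81) = −2592 and sum 36: that's −36 and 72.
Split the middle term: 32u² − 36u + 72u − 81 = 4u(8u − 9) + 9(8u − 9).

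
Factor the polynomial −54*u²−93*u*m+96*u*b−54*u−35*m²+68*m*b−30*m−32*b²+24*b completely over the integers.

−(9*u+5*m−4*b)*(6*u+7*m−8*b+6)

Group: −6*u*(9*u+5*m−4*b) + (−7*m+8*b−6)*(9*u+5*m−4*b); both groups contain (9*u+5*m−4*b).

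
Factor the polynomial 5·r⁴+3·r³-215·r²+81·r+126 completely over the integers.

(5·r+3)·(r+7)·(r-1)·(r-6)

Testing divisors of the constant over divisors of the leading coefficient, r = -3/5 is a root, giving the factor (5·r+3) and quotient r³-43·r+42.
Next, r = -7 is a root, so (r+7) divides it; the quotient is r²-7·r+6.
The remaining quadratic factors as (r-6)(r-1).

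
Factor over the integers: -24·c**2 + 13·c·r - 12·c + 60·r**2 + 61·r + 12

-(3·c + 4·r + 3)·(8·c - 15·r - 4)

Group: -8·c·(3·c + 4·r + 3) + (15·r + 4)·(3·c + 4·r + 3); both groups contain (3·c + 4·r + 3).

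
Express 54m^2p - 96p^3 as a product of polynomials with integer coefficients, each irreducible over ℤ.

6p(3m + 4p)(3m - 4p)

Factor out 6p, leaving 9m^2 - 16p^2, which is a difference of two squares.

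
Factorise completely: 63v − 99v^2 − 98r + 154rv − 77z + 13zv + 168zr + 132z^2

(12z + 11v − 7)(11z + 14r − 9v)

Group: 12z(11z + 14r − 9v) + (11v − 7)(11z + 14r − 9v); both groups contain (11z + 14r − 9v).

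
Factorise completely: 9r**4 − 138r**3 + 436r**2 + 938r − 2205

By the rational root theorem, r = −7/3 is a root, so (3r + 7) is a factor; dividing leaves 3r**3 − 53r**2 + 269r − 315.
Next, r = 5/3 is a root, so (3r − 5) divides it; the quotient is r**2 − 16r + 63.
The remaining quadratic factors as (r − 9)(r − 7).

(3r + 7)(3r − 5)(r − 7)(r − 9)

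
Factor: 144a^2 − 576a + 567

Pull out the common factor 9, then factor the remaining trinomial.

9(4a − 7)(4a − 9)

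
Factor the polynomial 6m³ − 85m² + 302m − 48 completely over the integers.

(6m − 1)(m − 6)(m − 8)

Among the possible rational roots, m = 8 is a root, giving the factor (m − 8) and quotient 6m² − 37m + 6.
The remaining quadratic factors as (6m − 1)(m − 6).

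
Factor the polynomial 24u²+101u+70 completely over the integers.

(3u+10)(8u+7)

Need a pair with product 24·70 = 1680 and sum 101: that's 21 and 80.
Split the middle term: 24u²+21u + 80u+70 = 3u(8u+7) + 10(8u+7).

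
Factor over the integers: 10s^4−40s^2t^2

10s^2(s+2t)(s−2t)

Pull out the common factor 10s^2; s^2−4t^2 is a difference of squares.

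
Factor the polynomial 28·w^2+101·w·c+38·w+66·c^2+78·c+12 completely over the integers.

(4·w+11·c+2)·(7·w+6·c+6)

Group: 7·w·(4·w+11·c+2) + (6·c+6)·(4·w+11·c+2); both groups contain (4·w+11·c+2).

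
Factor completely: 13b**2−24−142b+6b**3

(6b+1)(b+6)(b−4)

Trying the rational-root candidates, b = 4 is a root, giving the factor (b−4) and quotient 6b**2+37b+6.
The remaining quadratic factors as (b+6)(6b+1).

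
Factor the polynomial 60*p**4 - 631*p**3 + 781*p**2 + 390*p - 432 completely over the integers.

(3*p - 2)*(4*p + 3)*(5*p - 8)*(p - 9)

Testing divisors of the constant over divisors of the leading coefficient, p = 8/5 is a root, giving the factor (5*p - 8) and quotient 12*p**3 - 107*p**2 - 15*p + 54.
Then p = 9 is a root, giving the factor (p - 9) and quotient 12*p**2 + p - 6.
The remaining quadratic factors as (4*p + 3)(3*p - 2).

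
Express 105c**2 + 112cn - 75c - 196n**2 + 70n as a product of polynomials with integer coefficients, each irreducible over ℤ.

Group: 15c(7c + 14n - 5) - 14n(7c + 14n - 5); both groups contain (7c + 14n - 5).

(15c - 14n)(7c + 14n - 5)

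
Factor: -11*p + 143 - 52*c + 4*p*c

(4*c - 11)*(p - 13)

Group as (4*p*c - 11*p) + (-52*c + 143) = p*(4*c - 11) - 13*(4*c - 11).
Both groups share the factor (4*c - 11).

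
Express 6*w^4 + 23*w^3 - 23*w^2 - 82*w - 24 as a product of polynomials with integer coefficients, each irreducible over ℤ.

(2*w + 3)*(3*w + 1)*(w + 4)*(w - 2)

Trying the rational-root candidates, w = -1/3 is a root, giving the factor (3*w + 1) and quotient 2*w^3 + 7*w^2 - 10*w - 24.
Next, w = 2 is a root, so (w - 2) is a factor; dividing leaves 2*w^2 + 11*w + 12.
The remaining quadratic factors as (2*w + 3)(w + 4).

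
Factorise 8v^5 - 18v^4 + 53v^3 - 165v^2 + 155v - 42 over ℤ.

(2v - 1)(4v - 3)(v - 2)(v^2 + v + 7)

Among the possible rational roots, v = 3/4 is a root, giving the factor (4v - 3) and quotient 2v^4 - 3v^3 + 11v^2 - 33v + 14.
Continuing, v = 1/2 is a root, so (2v - 1) divides it; the quotient is v^3 - v^2 + 5v - 14.
Continuing, v = 2 is a root, giving the factor (v - 2) and quotient v^2 + v + 7.
The quadratic v^2 + v + 7 has discriminant -27 < 0 and is irreducible over ℤ.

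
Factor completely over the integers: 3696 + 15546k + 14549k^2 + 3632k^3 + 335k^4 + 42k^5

(2k + 7)(3k + 1)(7k + 8)(k^2 + 3k + 66)

Testing divisors of the constant over divisors of the leading coefficient, k = -7/2 is a root, giving the factor (2k + 7) and quotient 21k^4 + 94k^3 + 1487k^2 + 2070k + 528.
Then k = -8/7 is a root, so (7k + 8) is a factor; dividing leaves 3k^3 + 10k^2 + 201k + 66.
Next, k = -1/3 is a root, so (3k + 1) divides it; the quotient is k^2 + 3k + 66.
The quadratic k^2 + 3k + 66 has discriminant -255 < 0 and is irreducible over ℤ.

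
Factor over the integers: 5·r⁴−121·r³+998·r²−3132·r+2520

By the rational root theorem, r = 6/5 is a root, so (5·r−6) divides it; the quotient is r³−23·r²+172·r−420.
Next, r = 10 is a root, giving the factor (r−10) and quotient r²−13·r+42.
The remaining quadratic factors as (r−6)(r−7).

(5·r−6)·(r−10)·(r−6)·(r−7)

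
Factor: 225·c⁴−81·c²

9·c²·(5·c+3)·(5·c−3)

Pull out the common factor 9·c²; 25·c²−9 is a difference of squares.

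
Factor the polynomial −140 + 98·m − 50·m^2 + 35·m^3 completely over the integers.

(7·m − 10)·(5·m^2 + 14)

Group as (35·m^3 + 98·m) + (−50·m^2 − 140) = 7·m·(5·m^2 + 14) − 10·(5·m^2 + 14).
Both groups share the factor (5·m^2 + 14).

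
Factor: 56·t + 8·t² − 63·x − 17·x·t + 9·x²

(9·x − 8·t)·(x − t − 7)

Group: 9·x·(x − t − 7) − 8·t·(x − t − 7); both groups contain (x − t − 7).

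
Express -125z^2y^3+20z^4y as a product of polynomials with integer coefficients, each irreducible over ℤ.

Every term has a factor of 5z^2y. Then 4z^2-25y^2 = (2z)² − (5y)².

5yz^2(2z-5y)(2z+5y)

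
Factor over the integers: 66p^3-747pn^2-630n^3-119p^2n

(3p-14n)(11p+15n)(2p+3n)

Group: 3p(22p^2+63pn+45n^2) - 14n(22p^2+63pn+45n^2); both groups contain (22p^2+63pn+45n^2), so (3p-14n) is a factor with cofactor 22p^2+63pn+45n^2.
The cofactor groups again: 22p^2+63pn+45n^2 = 2p(11p+15n) + 3n(11p+15n); both groups contain (11p+15n), giving (2p+3n)(11p+15n).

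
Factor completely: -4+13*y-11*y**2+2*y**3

Trying the rational-root candidates, y = 4 is a root, so (y-4) is a factor; dividing leaves 2*y**2-3*y+1.
The remaining quadratic factors as (y-1)(2*y-1).

(2*y-1)*(y-1)*(y-4)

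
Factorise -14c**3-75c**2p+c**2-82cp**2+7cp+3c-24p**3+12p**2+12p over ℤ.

-(2c+p-1)(7c+6p+3)(c+4p)

Group: c(-14c**2-19cp+c-6p**2+3p+3) + 4p(-14c**2-19cp+c-6p**2+3p+3); both groups contain (-14c**2-19cp+c-6p**2+3p+3), so (c+4p) is a factor with cofactor -14c**2-19cp+c-6p**2+3p+3.
The cofactor groups again: -14c**2-19cp+c-6p**2+3p+3 = -7c(2c+p-1) + (-6p-3)(2c+p-1); both groups contain (2c+p-1), giving -(7c+6p+3)(2c+p-1).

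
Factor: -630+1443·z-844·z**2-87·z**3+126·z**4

Among the possible rational roots, z = -3 is a root, so (z+3) divides it; the quotient is 126·z**3-465·z**2+551·z-210.
Then z = 6/7 is a root, so (7·z-6) is a factor; dividing leaves 18·z**2-51·z+35.
The remaining quadratic factors as (3·z-5)(6·z-7).

(3·z-5)·(6·z-7)·(7·z-6)·(z+3)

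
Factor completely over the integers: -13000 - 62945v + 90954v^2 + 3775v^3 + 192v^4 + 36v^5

By the rational root theorem, v = -13 is a root, so (v + 13) divides it; the quotient is 36v^4 - 276v^3 + 7363v^2 - 4765v - 1000.
Next, v = 5/6 is a root, giving the factor (6v - 5) and quotient 6v^3 - 41v^2 + 1193v + 200.
Continuing, v = -1/6 is a root, so (6v + 1) divides it; the quotient is v^2 - 7v + 200.
The quadratic v^2 - 7v + 200 has discriminant -751 < 0 and is irreducible over ℤ.

(6v + 1)(6v - 5)(v + 13)(v^2 - 7v + 200)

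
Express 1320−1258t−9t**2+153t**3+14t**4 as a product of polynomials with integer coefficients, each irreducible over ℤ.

(2t−3)(7t−11)(t+10)(t+4)

Testing divisors of the constant over divisors of the leading coefficient, t = −10 is a root, so (t+10) divides it; the quotient is 14t**3+13t**2−139t+132.
Next, t = −4 is a root, so (t+4) divides it; the quotient is 14t**2−43t+33.
The remaining quadratic factors as (7t−11)(2t−3).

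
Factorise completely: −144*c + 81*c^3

9*c*(3*c + 4)*(3*c − 4)

Every term has a factor of 9*c. Then 9*c^2 − 16 = (3*c)² − (4)².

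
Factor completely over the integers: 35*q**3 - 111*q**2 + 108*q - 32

(5*q - 8)*(7*q - 4)*(q - 1)

Trying the rational-root candidates, q = 1 is a root, so (q - 1) divides it; the quotient is 35*q**2 - 76*q + 32.
The remaining quadratic factors as (5*q - 8)(7*q - 4).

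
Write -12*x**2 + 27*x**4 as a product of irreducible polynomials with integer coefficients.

Pull out the common factor 3*x**2; 9*x**2 - 4 is a difference of squares.

3*x**2*(3*x + 2)*(3*x - 2)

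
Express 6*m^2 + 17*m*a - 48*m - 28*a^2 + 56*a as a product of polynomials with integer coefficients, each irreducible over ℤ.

Group: m*(6*m - 7*a) + (4*a - 8)*(6*m - 7*a); both groups contain (6*m - 7*a).

(6*m - 7*a)*(m + 4*a - 8)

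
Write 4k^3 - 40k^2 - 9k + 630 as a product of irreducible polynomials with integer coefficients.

(2k + 7)(2k - 15)(k - 6)

By the rational root theorem, k = -7/2 is a root, giving the factor (2k + 7) and quotient 2k^2 - 27k + 90.
The remaining quadratic factors as (k - 6)(2k - 15).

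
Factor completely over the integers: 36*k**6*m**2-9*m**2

9*m**2*(2*k**3+1)*(2*k**3-1)

Factor out 9*m**2 first: what remains is 4*k**6-1.
Recognize a difference of squares with the parts 2*k**3 and 1.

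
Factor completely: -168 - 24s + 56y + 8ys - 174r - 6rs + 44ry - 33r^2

-(11r + 2s + 14)(3r - 4y + 12)

Group: -11r(3r - 4y + 12) + (-2s - 14)(3r - 4y + 12); both groups contain (3r - 4y + 12).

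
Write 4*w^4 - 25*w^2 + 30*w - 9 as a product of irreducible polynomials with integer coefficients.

(2*w - 1)*(2*w - 3)*(w + 3)*(w - 1)

By the rational root theorem, w = 1 is a root, so (w - 1) divides it; the quotient is 4*w^3 + 4*w^2 - 21*w + 9.
Continuing, w = -3 is a root, giving the factor (w + 3) and quotient 4*w^2 - 8*w + 3.
The remaining quadratic factors as (2*w - 1)(2*w - 3).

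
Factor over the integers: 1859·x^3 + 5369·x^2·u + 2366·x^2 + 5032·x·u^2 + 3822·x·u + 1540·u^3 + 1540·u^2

Group: 13·x·(143·x^2 + 292·x·u + 182·x + 140·u^2 + 140·u) + 11·u·(143·x^2 + 292·x·u + 182·x + 140·u^2 + 140·u); both groups contain (143·x^2 + 292·x·u + 182·x + 140·u^2 + 140·u), so (13·x + 11·u) is a factor with cofactor 143·x^2 + 292·x·u + 182·x + 140·u^2 + 140·u.
The cofactor groups again: 143·x^2 + 292·x·u + 182·x + 140·u^2 + 140·u = 11·x·(13·x + 10·u) + (14·u + 14)·(13·x + 10·u); both groups contain (13·x + 10·u), giving (11·x + 14·u + 14)·(13·x + 10·u).

(13·x + 10·u)·(13·x + 11·u)·(11·x + 14·u + 14)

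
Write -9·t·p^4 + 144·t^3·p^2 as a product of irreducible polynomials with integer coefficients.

9·p^2·t·(4·t - p)·(4·t + p)

Every term has a factor of 9·t·p^2. Then 16·t^2 - p^2 = (4·t)² − (p)².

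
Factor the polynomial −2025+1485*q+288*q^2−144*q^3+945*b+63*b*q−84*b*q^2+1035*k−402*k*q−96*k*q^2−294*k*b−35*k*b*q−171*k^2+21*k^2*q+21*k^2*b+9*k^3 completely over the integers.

(3*k+4*q−15)*(3*k+7*b+12*q−15)*(k−3*q−9)

Group: 3*k*(3*k^2−5*k*q−42*k−12*q^2+9*q+135) + (7*b+12*q−15)*(3*k^2−5*k*q−42*k−12*q^2+9*q+135); both groups contain (3*k^2−5*k*q−42*k−12*q^2+9*q+135), so (3*k+7*b+12*q−15) is a factor with cofactor 3*k^2−5*k*q−42*k−12*q^2+9*q+135.
The cofactor groups again: 3*k^2−5*k*q−42*k−12*q^2+9*q+135 = k*(3*k+4*q−15) + (−3*q−9)*(3*k+4*q−15); both groups contain (3*k+4*q−15), giving (k−3*q−9)*(3*k+4*q−15).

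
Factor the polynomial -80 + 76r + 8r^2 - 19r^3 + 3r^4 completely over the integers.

(3r - 4)(r + 2)(r - 2)(r - 5)

By the rational root theorem, r = -2 is a root, giving the factor (r + 2) and quotient 3r^3 - 25r^2 + 58r - 40.
Then r = 4/3 is a root, so (3r - 4) is a factor; dividing leaves r^2 - 7r + 10.
The remaining quadratic factors as (r - 5)(r - 2).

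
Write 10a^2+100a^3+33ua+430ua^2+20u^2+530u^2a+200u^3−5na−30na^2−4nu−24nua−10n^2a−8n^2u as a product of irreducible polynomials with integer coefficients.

Group: 2n(−4nu−5na+20u^2+33ua+10a^2) + (10u+10a+1)(−4nu−5na+20u^2+33ua+10a^2); both groups contain (−4nu−5na+20u^2+33ua+10a^2), so (2n+10u+10a+1) is a factor with cofactor −4nu−5na+20u^2+33ua+10a^2.
The cofactor groups again: −4nu−5na+20u^2+33ua+10a^2 = −n(4u+5a) + (5u+2a)(4u+5a); both groups contain (4u+5a), giving −(n−5u−2a)(4u+5a).

−(n−5u−2a)(2n+10u+10a+1)(4u+5a)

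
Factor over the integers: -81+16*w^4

(2*w+3)*(2*w-3)*(4*w^2+9)

Difference of squares twice: with A = 2*w and B = 3, A⁴ − B⁴ = (A² − B²)(A² + B²), and A² − B² factors again.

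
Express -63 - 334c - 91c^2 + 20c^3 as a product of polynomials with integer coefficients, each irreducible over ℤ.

(4c + 9)(5c + 1)(c - 7)

Among the possible rational roots, c = -9/4 is a root, so (4c + 9) divides it; the quotient is 5c^2 - 34c - 7.
The remaining quadratic factors as (5c + 1)(c - 7).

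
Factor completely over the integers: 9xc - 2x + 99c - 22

Group as (9xc - 2x) + (99c - 22) = x(9c - 2) + 11(9c - 2).
Both groups share the factor (9c - 2).

(9c - 2)(x + 11)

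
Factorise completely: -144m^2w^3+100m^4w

Pull out the common factor 4m^2w; 25m^2-36w^2 is a difference of squares.

4m^2w(5m+6w)(5m-6w)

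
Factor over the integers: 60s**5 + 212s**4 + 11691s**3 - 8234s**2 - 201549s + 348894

Among the possible rational roots, s = 13/6 is a root, giving the factor (6s - 13) and quotient 10s**4 + 57s**3 + 2072s**2 + 3117s - 26838.
Then s = 14/5 is a root, so (5s - 14) is a factor; dividing leaves 2s**3 + 17s**2 + 462s + 1917.
Continuing, s = -9/2 is a root, so (2s + 9) is a factor; dividing leaves s**2 + 4s + 213.
The quadratic s**2 + 4s + 213 has discriminant -836 < 0 and is irreducible over ℤ.

(2s + 9)(5s - 14)(6s - 13)(s**2 + 4s + 213)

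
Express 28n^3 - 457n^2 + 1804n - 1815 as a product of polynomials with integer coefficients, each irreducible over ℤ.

(4n - 15)(7n - 11)(n - 11)

Among the possible rational roots, n = 11/7 is a root, so (7n - 11) is a factor; dividing leaves 4n^2 - 59n + 165.
The remaining quadratic factors as (n - 11)(4n - 15).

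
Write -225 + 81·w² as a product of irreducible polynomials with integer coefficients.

Factor out 9, leaving 9·w² - 25, which is a difference of two squares.

9·(3·w + 5)·(3·w - 5)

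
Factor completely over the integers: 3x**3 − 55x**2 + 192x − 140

(3x − 10)(x − 1)(x − 14)

Among the possible rational roots, x = 14 is a root, giving the factor (x − 14) and quotient 3x**2 − 13x + 10.
The remaining quadratic factors as (x − 1)(3x − 10).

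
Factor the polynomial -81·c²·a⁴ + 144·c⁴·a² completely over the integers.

9·a²·c²·(4·c - 3·a)·(4·c + 3·a)

Every term has a factor of 9·c²·a². Then 16·c² - 9·a² = (4·c)² − (3·a)².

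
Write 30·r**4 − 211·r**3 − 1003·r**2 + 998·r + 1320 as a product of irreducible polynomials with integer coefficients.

By the rational root theorem, r = −11/3 is a root, so (3·r + 11) is a factor; dividing leaves 10·r**3 − 107·r**2 + 58·r + 120.
Then r = −4/5 is a root, so (5·r + 4) is a factor; dividing leaves 2·r**2 − 23·r + 30.
The remaining quadratic factors as (2·r − 3)(r − 10).

(2·r − 3)·(3·r + 11)·(5·r + 4)·(r − 10)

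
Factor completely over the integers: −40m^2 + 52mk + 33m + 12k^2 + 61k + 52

−(8m − 12k − 13)(5m + k + 4)

Group: −5m(8m − 12k − 13) + (−k − 4)(8m − 12k − 13); both groups contain (8m − 12k − 13).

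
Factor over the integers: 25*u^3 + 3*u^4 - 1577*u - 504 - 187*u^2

By the rational root theorem, u = -9 is a root, giving the factor (u + 9) and quotient 3*u^3 - 2*u^2 - 169*u - 56.
Then u = -7 is a root, giving the factor (u + 7) and quotient 3*u^2 - 23*u - 8.
The remaining quadratic factors as (u - 8)(3*u + 1).

(3*u + 1)*(u + 7)*(u + 9)*(u - 8)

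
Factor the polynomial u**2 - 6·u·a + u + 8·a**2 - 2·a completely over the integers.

(u - 2·a)·(u - 4·a + 1)

Group: u·(u - 2·a) + (-4·a + 1)·(u - 2·a); both groups contain (u - 2·a).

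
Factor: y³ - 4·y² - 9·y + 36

(y + 3)·(y - 3)·(y - 4)

Testing divisors of the constant over divisors of the leading coefficient, y = 4 is a root, so (y - 4) divides it; the quotient is y² - 9.
The remaining quadratic factors as (y - 3)(y + 3).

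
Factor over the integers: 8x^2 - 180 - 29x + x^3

Trying the rational-root candidates, x = 5 is a root, giving the factor (x - 5) and quotient x^2 + 13x + 36.
The remaining quadratic factors as (x + 4)(x + 9).

(x + 4)(x + 9)(x - 5)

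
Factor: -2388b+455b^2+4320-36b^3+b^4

(b-15)(b-4)(b-8)(b-9)

Trying the rational-root candidates, b = 8 is a root, so (b-8) divides it; the quotient is b^3-28b^2+231b-540.
Then b = 15 is a root, giving the factor (b-15) and quotient b^2-13b+36.
The remaining quadratic factors as (b-9)(b-4).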